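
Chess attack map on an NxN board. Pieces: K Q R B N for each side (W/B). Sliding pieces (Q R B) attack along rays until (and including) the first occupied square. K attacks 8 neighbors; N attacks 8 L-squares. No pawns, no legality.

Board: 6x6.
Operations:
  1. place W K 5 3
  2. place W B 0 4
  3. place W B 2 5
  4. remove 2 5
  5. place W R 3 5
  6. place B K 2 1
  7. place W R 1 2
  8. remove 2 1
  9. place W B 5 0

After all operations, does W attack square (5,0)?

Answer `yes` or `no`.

Answer: no

Derivation:
Op 1: place WK@(5,3)
Op 2: place WB@(0,4)
Op 3: place WB@(2,5)
Op 4: remove (2,5)
Op 5: place WR@(3,5)
Op 6: place BK@(2,1)
Op 7: place WR@(1,2)
Op 8: remove (2,1)
Op 9: place WB@(5,0)
Per-piece attacks for W:
  WB@(0,4): attacks (1,5) (1,3) (2,2) (3,1) (4,0)
  WR@(1,2): attacks (1,3) (1,4) (1,5) (1,1) (1,0) (2,2) (3,2) (4,2) (5,2) (0,2)
  WR@(3,5): attacks (3,4) (3,3) (3,2) (3,1) (3,0) (4,5) (5,5) (2,5) (1,5) (0,5)
  WB@(5,0): attacks (4,1) (3,2) (2,3) (1,4) (0,5)
  WK@(5,3): attacks (5,4) (5,2) (4,3) (4,4) (4,2)
W attacks (5,0): no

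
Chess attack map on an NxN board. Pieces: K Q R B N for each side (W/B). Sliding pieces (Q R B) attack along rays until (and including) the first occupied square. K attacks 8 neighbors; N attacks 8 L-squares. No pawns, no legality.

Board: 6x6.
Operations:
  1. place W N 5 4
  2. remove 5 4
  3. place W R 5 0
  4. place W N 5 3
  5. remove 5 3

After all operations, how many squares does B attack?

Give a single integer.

Op 1: place WN@(5,4)
Op 2: remove (5,4)
Op 3: place WR@(5,0)
Op 4: place WN@(5,3)
Op 5: remove (5,3)
Per-piece attacks for B:
Union (0 distinct): (none)

Answer: 0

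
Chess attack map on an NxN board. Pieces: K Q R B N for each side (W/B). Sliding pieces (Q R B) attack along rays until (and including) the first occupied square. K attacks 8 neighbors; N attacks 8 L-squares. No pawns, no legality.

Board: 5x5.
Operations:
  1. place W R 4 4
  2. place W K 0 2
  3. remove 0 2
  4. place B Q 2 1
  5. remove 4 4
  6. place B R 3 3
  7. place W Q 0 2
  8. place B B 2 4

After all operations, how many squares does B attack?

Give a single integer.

Op 1: place WR@(4,4)
Op 2: place WK@(0,2)
Op 3: remove (0,2)
Op 4: place BQ@(2,1)
Op 5: remove (4,4)
Op 6: place BR@(3,3)
Op 7: place WQ@(0,2)
Op 8: place BB@(2,4)
Per-piece attacks for B:
  BQ@(2,1): attacks (2,2) (2,3) (2,4) (2,0) (3,1) (4,1) (1,1) (0,1) (3,2) (4,3) (3,0) (1,2) (0,3) (1,0) [ray(0,1) blocked at (2,4)]
  BB@(2,4): attacks (3,3) (1,3) (0,2) [ray(1,-1) blocked at (3,3); ray(-1,-1) blocked at (0,2)]
  BR@(3,3): attacks (3,4) (3,2) (3,1) (3,0) (4,3) (2,3) (1,3) (0,3)
Union (18 distinct): (0,1) (0,2) (0,3) (1,0) (1,1) (1,2) (1,3) (2,0) (2,2) (2,3) (2,4) (3,0) (3,1) (3,2) (3,3) (3,4) (4,1) (4,3)

Answer: 18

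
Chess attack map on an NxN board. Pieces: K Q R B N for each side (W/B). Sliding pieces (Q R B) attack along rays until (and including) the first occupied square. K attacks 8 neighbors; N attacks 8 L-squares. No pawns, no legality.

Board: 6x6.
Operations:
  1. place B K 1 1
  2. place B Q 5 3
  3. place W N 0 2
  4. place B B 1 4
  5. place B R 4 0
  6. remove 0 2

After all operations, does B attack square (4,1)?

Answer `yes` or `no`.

Answer: yes

Derivation:
Op 1: place BK@(1,1)
Op 2: place BQ@(5,3)
Op 3: place WN@(0,2)
Op 4: place BB@(1,4)
Op 5: place BR@(4,0)
Op 6: remove (0,2)
Per-piece attacks for B:
  BK@(1,1): attacks (1,2) (1,0) (2,1) (0,1) (2,2) (2,0) (0,2) (0,0)
  BB@(1,4): attacks (2,5) (2,3) (3,2) (4,1) (5,0) (0,5) (0,3)
  BR@(4,0): attacks (4,1) (4,2) (4,3) (4,4) (4,5) (5,0) (3,0) (2,0) (1,0) (0,0)
  BQ@(5,3): attacks (5,4) (5,5) (5,2) (5,1) (5,0) (4,3) (3,3) (2,3) (1,3) (0,3) (4,4) (3,5) (4,2) (3,1) (2,0)
B attacks (4,1): yes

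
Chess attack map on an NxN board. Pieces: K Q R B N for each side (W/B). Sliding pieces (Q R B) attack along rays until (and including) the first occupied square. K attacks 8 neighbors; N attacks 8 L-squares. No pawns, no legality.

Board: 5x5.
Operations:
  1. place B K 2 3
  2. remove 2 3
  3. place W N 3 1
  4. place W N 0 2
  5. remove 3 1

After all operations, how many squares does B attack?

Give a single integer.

Answer: 0

Derivation:
Op 1: place BK@(2,3)
Op 2: remove (2,3)
Op 3: place WN@(3,1)
Op 4: place WN@(0,2)
Op 5: remove (3,1)
Per-piece attacks for B:
Union (0 distinct): (none)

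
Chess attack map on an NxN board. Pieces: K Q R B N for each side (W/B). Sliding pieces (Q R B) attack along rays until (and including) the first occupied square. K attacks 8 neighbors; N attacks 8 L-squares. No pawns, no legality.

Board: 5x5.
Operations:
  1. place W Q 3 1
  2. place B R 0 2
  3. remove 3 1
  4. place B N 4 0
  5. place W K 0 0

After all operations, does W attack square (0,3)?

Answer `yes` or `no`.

Answer: no

Derivation:
Op 1: place WQ@(3,1)
Op 2: place BR@(0,2)
Op 3: remove (3,1)
Op 4: place BN@(4,0)
Op 5: place WK@(0,0)
Per-piece attacks for W:
  WK@(0,0): attacks (0,1) (1,0) (1,1)
W attacks (0,3): no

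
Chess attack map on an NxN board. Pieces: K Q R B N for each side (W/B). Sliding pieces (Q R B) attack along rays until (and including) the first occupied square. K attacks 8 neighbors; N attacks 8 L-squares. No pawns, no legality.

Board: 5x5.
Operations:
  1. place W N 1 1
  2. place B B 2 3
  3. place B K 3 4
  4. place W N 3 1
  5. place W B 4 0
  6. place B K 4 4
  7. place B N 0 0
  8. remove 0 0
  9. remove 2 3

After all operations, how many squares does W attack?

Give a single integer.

Answer: 8

Derivation:
Op 1: place WN@(1,1)
Op 2: place BB@(2,3)
Op 3: place BK@(3,4)
Op 4: place WN@(3,1)
Op 5: place WB@(4,0)
Op 6: place BK@(4,4)
Op 7: place BN@(0,0)
Op 8: remove (0,0)
Op 9: remove (2,3)
Per-piece attacks for W:
  WN@(1,1): attacks (2,3) (3,2) (0,3) (3,0)
  WN@(3,1): attacks (4,3) (2,3) (1,2) (1,0)
  WB@(4,0): attacks (3,1) [ray(-1,1) blocked at (3,1)]
Union (8 distinct): (0,3) (1,0) (1,2) (2,3) (3,0) (3,1) (3,2) (4,3)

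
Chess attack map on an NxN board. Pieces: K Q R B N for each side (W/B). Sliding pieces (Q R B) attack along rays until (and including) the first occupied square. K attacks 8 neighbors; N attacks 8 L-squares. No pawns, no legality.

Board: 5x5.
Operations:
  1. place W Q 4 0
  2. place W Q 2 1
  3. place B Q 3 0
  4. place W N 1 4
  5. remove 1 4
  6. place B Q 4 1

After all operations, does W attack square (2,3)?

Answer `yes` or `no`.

Answer: yes

Derivation:
Op 1: place WQ@(4,0)
Op 2: place WQ@(2,1)
Op 3: place BQ@(3,0)
Op 4: place WN@(1,4)
Op 5: remove (1,4)
Op 6: place BQ@(4,1)
Per-piece attacks for W:
  WQ@(2,1): attacks (2,2) (2,3) (2,4) (2,0) (3,1) (4,1) (1,1) (0,1) (3,2) (4,3) (3,0) (1,2) (0,3) (1,0) [ray(1,0) blocked at (4,1); ray(1,-1) blocked at (3,0)]
  WQ@(4,0): attacks (4,1) (3,0) (3,1) (2,2) (1,3) (0,4) [ray(0,1) blocked at (4,1); ray(-1,0) blocked at (3,0)]
W attacks (2,3): yes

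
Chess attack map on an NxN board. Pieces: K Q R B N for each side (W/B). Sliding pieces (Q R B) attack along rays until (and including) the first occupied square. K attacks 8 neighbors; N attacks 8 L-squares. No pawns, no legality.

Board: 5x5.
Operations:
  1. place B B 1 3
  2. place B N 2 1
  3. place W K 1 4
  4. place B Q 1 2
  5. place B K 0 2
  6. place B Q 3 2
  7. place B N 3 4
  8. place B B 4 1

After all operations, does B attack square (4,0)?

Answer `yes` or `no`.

Op 1: place BB@(1,3)
Op 2: place BN@(2,1)
Op 3: place WK@(1,4)
Op 4: place BQ@(1,2)
Op 5: place BK@(0,2)
Op 6: place BQ@(3,2)
Op 7: place BN@(3,4)
Op 8: place BB@(4,1)
Per-piece attacks for B:
  BK@(0,2): attacks (0,3) (0,1) (1,2) (1,3) (1,1)
  BQ@(1,2): attacks (1,3) (1,1) (1,0) (2,2) (3,2) (0,2) (2,3) (3,4) (2,1) (0,3) (0,1) [ray(0,1) blocked at (1,3); ray(1,0) blocked at (3,2); ray(-1,0) blocked at (0,2); ray(1,1) blocked at (3,4); ray(1,-1) blocked at (2,1)]
  BB@(1,3): attacks (2,4) (2,2) (3,1) (4,0) (0,4) (0,2) [ray(-1,-1) blocked at (0,2)]
  BN@(2,1): attacks (3,3) (4,2) (1,3) (0,2) (4,0) (0,0)
  BQ@(3,2): attacks (3,3) (3,4) (3,1) (3,0) (4,2) (2,2) (1,2) (4,3) (4,1) (2,3) (1,4) (2,1) [ray(0,1) blocked at (3,4); ray(-1,0) blocked at (1,2); ray(1,-1) blocked at (4,1); ray(-1,1) blocked at (1,4); ray(-1,-1) blocked at (2,1)]
  BN@(3,4): attacks (4,2) (2,2) (1,3)
  BB@(4,1): attacks (3,2) (3,0) [ray(-1,1) blocked at (3,2)]
B attacks (4,0): yes

Answer: yes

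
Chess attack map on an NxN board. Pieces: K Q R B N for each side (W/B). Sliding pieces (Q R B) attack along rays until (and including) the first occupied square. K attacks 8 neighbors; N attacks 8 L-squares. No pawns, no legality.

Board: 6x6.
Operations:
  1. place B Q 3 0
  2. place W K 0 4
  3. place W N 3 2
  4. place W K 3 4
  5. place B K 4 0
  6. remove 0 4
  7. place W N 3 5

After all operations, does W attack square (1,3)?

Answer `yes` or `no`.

Answer: yes

Derivation:
Op 1: place BQ@(3,0)
Op 2: place WK@(0,4)
Op 3: place WN@(3,2)
Op 4: place WK@(3,4)
Op 5: place BK@(4,0)
Op 6: remove (0,4)
Op 7: place WN@(3,5)
Per-piece attacks for W:
  WN@(3,2): attacks (4,4) (5,3) (2,4) (1,3) (4,0) (5,1) (2,0) (1,1)
  WK@(3,4): attacks (3,5) (3,3) (4,4) (2,4) (4,5) (4,3) (2,5) (2,3)
  WN@(3,5): attacks (4,3) (5,4) (2,3) (1,4)
W attacks (1,3): yes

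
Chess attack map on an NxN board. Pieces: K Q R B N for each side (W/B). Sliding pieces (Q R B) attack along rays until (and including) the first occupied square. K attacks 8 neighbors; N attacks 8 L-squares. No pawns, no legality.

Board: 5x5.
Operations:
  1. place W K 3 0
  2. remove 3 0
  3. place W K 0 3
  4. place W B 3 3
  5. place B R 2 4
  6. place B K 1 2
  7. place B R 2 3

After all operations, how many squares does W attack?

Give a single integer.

Op 1: place WK@(3,0)
Op 2: remove (3,0)
Op 3: place WK@(0,3)
Op 4: place WB@(3,3)
Op 5: place BR@(2,4)
Op 6: place BK@(1,2)
Op 7: place BR@(2,3)
Per-piece attacks for W:
  WK@(0,3): attacks (0,4) (0,2) (1,3) (1,4) (1,2)
  WB@(3,3): attacks (4,4) (4,2) (2,4) (2,2) (1,1) (0,0) [ray(-1,1) blocked at (2,4)]
Union (11 distinct): (0,0) (0,2) (0,4) (1,1) (1,2) (1,3) (1,4) (2,2) (2,4) (4,2) (4,4)

Answer: 11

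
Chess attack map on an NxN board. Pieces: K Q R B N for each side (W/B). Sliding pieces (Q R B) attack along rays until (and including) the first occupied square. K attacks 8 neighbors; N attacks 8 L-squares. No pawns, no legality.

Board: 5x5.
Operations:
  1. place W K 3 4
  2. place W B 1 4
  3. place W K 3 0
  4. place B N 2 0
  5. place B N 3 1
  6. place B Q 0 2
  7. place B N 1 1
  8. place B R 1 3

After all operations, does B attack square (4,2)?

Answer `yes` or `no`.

Op 1: place WK@(3,4)
Op 2: place WB@(1,4)
Op 3: place WK@(3,0)
Op 4: place BN@(2,0)
Op 5: place BN@(3,1)
Op 6: place BQ@(0,2)
Op 7: place BN@(1,1)
Op 8: place BR@(1,3)
Per-piece attacks for B:
  BQ@(0,2): attacks (0,3) (0,4) (0,1) (0,0) (1,2) (2,2) (3,2) (4,2) (1,3) (1,1) [ray(1,1) blocked at (1,3); ray(1,-1) blocked at (1,1)]
  BN@(1,1): attacks (2,3) (3,2) (0,3) (3,0)
  BR@(1,3): attacks (1,4) (1,2) (1,1) (2,3) (3,3) (4,3) (0,3) [ray(0,1) blocked at (1,4); ray(0,-1) blocked at (1,1)]
  BN@(2,0): attacks (3,2) (4,1) (1,2) (0,1)
  BN@(3,1): attacks (4,3) (2,3) (1,2) (1,0)
B attacks (4,2): yes

Answer: yes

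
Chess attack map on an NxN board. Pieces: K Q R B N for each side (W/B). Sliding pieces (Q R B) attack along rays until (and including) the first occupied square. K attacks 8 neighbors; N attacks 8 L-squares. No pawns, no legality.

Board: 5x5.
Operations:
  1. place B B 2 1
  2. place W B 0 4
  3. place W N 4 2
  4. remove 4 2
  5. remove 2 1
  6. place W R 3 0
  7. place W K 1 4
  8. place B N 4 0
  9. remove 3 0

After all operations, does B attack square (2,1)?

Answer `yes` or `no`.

Answer: yes

Derivation:
Op 1: place BB@(2,1)
Op 2: place WB@(0,4)
Op 3: place WN@(4,2)
Op 4: remove (4,2)
Op 5: remove (2,1)
Op 6: place WR@(3,0)
Op 7: place WK@(1,4)
Op 8: place BN@(4,0)
Op 9: remove (3,0)
Per-piece attacks for B:
  BN@(4,0): attacks (3,2) (2,1)
B attacks (2,1): yes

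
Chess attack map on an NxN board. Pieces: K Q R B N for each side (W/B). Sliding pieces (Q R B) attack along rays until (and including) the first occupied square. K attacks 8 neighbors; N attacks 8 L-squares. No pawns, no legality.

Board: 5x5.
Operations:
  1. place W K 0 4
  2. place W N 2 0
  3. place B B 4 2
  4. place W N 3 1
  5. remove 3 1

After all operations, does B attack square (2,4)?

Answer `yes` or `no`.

Answer: yes

Derivation:
Op 1: place WK@(0,4)
Op 2: place WN@(2,0)
Op 3: place BB@(4,2)
Op 4: place WN@(3,1)
Op 5: remove (3,1)
Per-piece attacks for B:
  BB@(4,2): attacks (3,3) (2,4) (3,1) (2,0) [ray(-1,-1) blocked at (2,0)]
B attacks (2,4): yes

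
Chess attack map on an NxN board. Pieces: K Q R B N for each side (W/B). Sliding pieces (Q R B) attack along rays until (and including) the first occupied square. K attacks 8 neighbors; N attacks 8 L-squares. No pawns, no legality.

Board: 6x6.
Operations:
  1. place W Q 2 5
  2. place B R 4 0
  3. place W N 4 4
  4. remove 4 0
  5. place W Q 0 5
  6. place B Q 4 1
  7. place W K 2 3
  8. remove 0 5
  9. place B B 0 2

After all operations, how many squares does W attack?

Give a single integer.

Op 1: place WQ@(2,5)
Op 2: place BR@(4,0)
Op 3: place WN@(4,4)
Op 4: remove (4,0)
Op 5: place WQ@(0,5)
Op 6: place BQ@(4,1)
Op 7: place WK@(2,3)
Op 8: remove (0,5)
Op 9: place BB@(0,2)
Per-piece attacks for W:
  WK@(2,3): attacks (2,4) (2,2) (3,3) (1,3) (3,4) (3,2) (1,4) (1,2)
  WQ@(2,5): attacks (2,4) (2,3) (3,5) (4,5) (5,5) (1,5) (0,5) (3,4) (4,3) (5,2) (1,4) (0,3) [ray(0,-1) blocked at (2,3)]
  WN@(4,4): attacks (2,5) (5,2) (3,2) (2,3)
Union (18 distinct): (0,3) (0,5) (1,2) (1,3) (1,4) (1,5) (2,2) (2,3) (2,4) (2,5) (3,2) (3,3) (3,4) (3,5) (4,3) (4,5) (5,2) (5,5)

Answer: 18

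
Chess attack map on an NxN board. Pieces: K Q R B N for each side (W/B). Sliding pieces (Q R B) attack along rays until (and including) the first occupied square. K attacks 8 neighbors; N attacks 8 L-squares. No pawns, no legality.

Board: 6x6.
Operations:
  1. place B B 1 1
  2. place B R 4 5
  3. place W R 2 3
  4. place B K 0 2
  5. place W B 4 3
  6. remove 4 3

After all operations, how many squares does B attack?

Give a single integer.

Op 1: place BB@(1,1)
Op 2: place BR@(4,5)
Op 3: place WR@(2,3)
Op 4: place BK@(0,2)
Op 5: place WB@(4,3)
Op 6: remove (4,3)
Per-piece attacks for B:
  BK@(0,2): attacks (0,3) (0,1) (1,2) (1,3) (1,1)
  BB@(1,1): attacks (2,2) (3,3) (4,4) (5,5) (2,0) (0,2) (0,0) [ray(-1,1) blocked at (0,2)]
  BR@(4,5): attacks (4,4) (4,3) (4,2) (4,1) (4,0) (5,5) (3,5) (2,5) (1,5) (0,5)
Union (20 distinct): (0,0) (0,1) (0,2) (0,3) (0,5) (1,1) (1,2) (1,3) (1,5) (2,0) (2,2) (2,5) (3,3) (3,5) (4,0) (4,1) (4,2) (4,3) (4,4) (5,5)

Answer: 20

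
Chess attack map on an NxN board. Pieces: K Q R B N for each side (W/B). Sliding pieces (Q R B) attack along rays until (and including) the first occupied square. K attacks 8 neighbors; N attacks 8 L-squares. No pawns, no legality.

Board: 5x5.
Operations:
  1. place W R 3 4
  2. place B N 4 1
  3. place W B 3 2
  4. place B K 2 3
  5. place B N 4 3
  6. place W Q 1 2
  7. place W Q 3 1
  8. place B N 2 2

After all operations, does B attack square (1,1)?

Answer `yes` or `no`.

Op 1: place WR@(3,4)
Op 2: place BN@(4,1)
Op 3: place WB@(3,2)
Op 4: place BK@(2,3)
Op 5: place BN@(4,3)
Op 6: place WQ@(1,2)
Op 7: place WQ@(3,1)
Op 8: place BN@(2,2)
Per-piece attacks for B:
  BN@(2,2): attacks (3,4) (4,3) (1,4) (0,3) (3,0) (4,1) (1,0) (0,1)
  BK@(2,3): attacks (2,4) (2,2) (3,3) (1,3) (3,4) (3,2) (1,4) (1,2)
  BN@(4,1): attacks (3,3) (2,2) (2,0)
  BN@(4,3): attacks (2,4) (3,1) (2,2)
B attacks (1,1): no

Answer: no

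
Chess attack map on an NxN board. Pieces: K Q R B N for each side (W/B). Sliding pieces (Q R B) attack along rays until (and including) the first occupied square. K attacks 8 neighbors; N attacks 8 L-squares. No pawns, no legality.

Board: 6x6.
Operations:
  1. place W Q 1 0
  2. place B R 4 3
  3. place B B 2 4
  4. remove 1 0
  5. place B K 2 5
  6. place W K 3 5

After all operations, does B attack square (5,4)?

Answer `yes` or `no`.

Answer: no

Derivation:
Op 1: place WQ@(1,0)
Op 2: place BR@(4,3)
Op 3: place BB@(2,4)
Op 4: remove (1,0)
Op 5: place BK@(2,5)
Op 6: place WK@(3,5)
Per-piece attacks for B:
  BB@(2,4): attacks (3,5) (3,3) (4,2) (5,1) (1,5) (1,3) (0,2) [ray(1,1) blocked at (3,5)]
  BK@(2,5): attacks (2,4) (3,5) (1,5) (3,4) (1,4)
  BR@(4,3): attacks (4,4) (4,5) (4,2) (4,1) (4,0) (5,3) (3,3) (2,3) (1,3) (0,3)
B attacks (5,4): no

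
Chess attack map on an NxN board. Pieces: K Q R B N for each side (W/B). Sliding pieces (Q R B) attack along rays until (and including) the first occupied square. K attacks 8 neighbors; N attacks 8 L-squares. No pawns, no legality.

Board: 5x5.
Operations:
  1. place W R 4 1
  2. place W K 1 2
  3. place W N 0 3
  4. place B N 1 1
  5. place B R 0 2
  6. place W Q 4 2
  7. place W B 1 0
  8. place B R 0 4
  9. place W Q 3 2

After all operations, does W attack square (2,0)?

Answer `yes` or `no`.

Answer: yes

Derivation:
Op 1: place WR@(4,1)
Op 2: place WK@(1,2)
Op 3: place WN@(0,3)
Op 4: place BN@(1,1)
Op 5: place BR@(0,2)
Op 6: place WQ@(4,2)
Op 7: place WB@(1,0)
Op 8: place BR@(0,4)
Op 9: place WQ@(3,2)
Per-piece attacks for W:
  WN@(0,3): attacks (2,4) (1,1) (2,2)
  WB@(1,0): attacks (2,1) (3,2) (0,1) [ray(1,1) blocked at (3,2)]
  WK@(1,2): attacks (1,3) (1,1) (2,2) (0,2) (2,3) (2,1) (0,3) (0,1)
  WQ@(3,2): attacks (3,3) (3,4) (3,1) (3,0) (4,2) (2,2) (1,2) (4,3) (4,1) (2,3) (1,4) (2,1) (1,0) [ray(1,0) blocked at (4,2); ray(-1,0) blocked at (1,2); ray(1,-1) blocked at (4,1); ray(-1,-1) blocked at (1,0)]
  WR@(4,1): attacks (4,2) (4,0) (3,1) (2,1) (1,1) [ray(0,1) blocked at (4,2); ray(-1,0) blocked at (1,1)]
  WQ@(4,2): attacks (4,3) (4,4) (4,1) (3,2) (3,3) (2,4) (3,1) (2,0) [ray(0,-1) blocked at (4,1); ray(-1,0) blocked at (3,2)]
W attacks (2,0): yes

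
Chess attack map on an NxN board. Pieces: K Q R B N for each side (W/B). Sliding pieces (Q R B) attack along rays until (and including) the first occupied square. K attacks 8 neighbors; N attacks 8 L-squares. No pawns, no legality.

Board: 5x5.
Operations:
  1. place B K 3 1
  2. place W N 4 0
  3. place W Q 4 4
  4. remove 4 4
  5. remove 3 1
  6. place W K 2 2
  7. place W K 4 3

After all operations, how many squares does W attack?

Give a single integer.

Answer: 11

Derivation:
Op 1: place BK@(3,1)
Op 2: place WN@(4,0)
Op 3: place WQ@(4,4)
Op 4: remove (4,4)
Op 5: remove (3,1)
Op 6: place WK@(2,2)
Op 7: place WK@(4,3)
Per-piece attacks for W:
  WK@(2,2): attacks (2,3) (2,1) (3,2) (1,2) (3,3) (3,1) (1,3) (1,1)
  WN@(4,0): attacks (3,2) (2,1)
  WK@(4,3): attacks (4,4) (4,2) (3,3) (3,4) (3,2)
Union (11 distinct): (1,1) (1,2) (1,3) (2,1) (2,3) (3,1) (3,2) (3,3) (3,4) (4,2) (4,4)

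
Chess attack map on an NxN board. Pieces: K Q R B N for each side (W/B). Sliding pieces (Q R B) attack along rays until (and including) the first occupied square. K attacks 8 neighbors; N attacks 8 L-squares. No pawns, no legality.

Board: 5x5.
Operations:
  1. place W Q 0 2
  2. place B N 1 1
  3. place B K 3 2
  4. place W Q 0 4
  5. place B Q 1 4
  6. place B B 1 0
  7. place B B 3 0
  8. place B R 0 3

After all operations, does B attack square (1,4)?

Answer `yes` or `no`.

Op 1: place WQ@(0,2)
Op 2: place BN@(1,1)
Op 3: place BK@(3,2)
Op 4: place WQ@(0,4)
Op 5: place BQ@(1,4)
Op 6: place BB@(1,0)
Op 7: place BB@(3,0)
Op 8: place BR@(0,3)
Per-piece attacks for B:
  BR@(0,3): attacks (0,4) (0,2) (1,3) (2,3) (3,3) (4,3) [ray(0,1) blocked at (0,4); ray(0,-1) blocked at (0,2)]
  BB@(1,0): attacks (2,1) (3,2) (0,1) [ray(1,1) blocked at (3,2)]
  BN@(1,1): attacks (2,3) (3,2) (0,3) (3,0)
  BQ@(1,4): attacks (1,3) (1,2) (1,1) (2,4) (3,4) (4,4) (0,4) (2,3) (3,2) (0,3) [ray(0,-1) blocked at (1,1); ray(-1,0) blocked at (0,4); ray(1,-1) blocked at (3,2); ray(-1,-1) blocked at (0,3)]
  BB@(3,0): attacks (4,1) (2,1) (1,2) (0,3) [ray(-1,1) blocked at (0,3)]
  BK@(3,2): attacks (3,3) (3,1) (4,2) (2,2) (4,3) (4,1) (2,3) (2,1)
B attacks (1,4): no

Answer: no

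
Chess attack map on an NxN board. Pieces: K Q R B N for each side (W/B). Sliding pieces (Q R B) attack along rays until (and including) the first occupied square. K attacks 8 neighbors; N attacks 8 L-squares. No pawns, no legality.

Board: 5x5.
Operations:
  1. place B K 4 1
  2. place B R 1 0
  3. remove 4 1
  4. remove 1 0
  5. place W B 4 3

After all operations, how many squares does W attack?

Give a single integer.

Answer: 4

Derivation:
Op 1: place BK@(4,1)
Op 2: place BR@(1,0)
Op 3: remove (4,1)
Op 4: remove (1,0)
Op 5: place WB@(4,3)
Per-piece attacks for W:
  WB@(4,3): attacks (3,4) (3,2) (2,1) (1,0)
Union (4 distinct): (1,0) (2,1) (3,2) (3,4)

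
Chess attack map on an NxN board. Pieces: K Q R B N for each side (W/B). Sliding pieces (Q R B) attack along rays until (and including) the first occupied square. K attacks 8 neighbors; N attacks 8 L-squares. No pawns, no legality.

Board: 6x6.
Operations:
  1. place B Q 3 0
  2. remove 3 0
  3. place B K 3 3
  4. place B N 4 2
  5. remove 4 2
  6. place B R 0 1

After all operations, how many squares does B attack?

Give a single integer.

Answer: 18

Derivation:
Op 1: place BQ@(3,0)
Op 2: remove (3,0)
Op 3: place BK@(3,3)
Op 4: place BN@(4,2)
Op 5: remove (4,2)
Op 6: place BR@(0,1)
Per-piece attacks for B:
  BR@(0,1): attacks (0,2) (0,3) (0,4) (0,5) (0,0) (1,1) (2,1) (3,1) (4,1) (5,1)
  BK@(3,3): attacks (3,4) (3,2) (4,3) (2,3) (4,4) (4,2) (2,4) (2,2)
Union (18 distinct): (0,0) (0,2) (0,3) (0,4) (0,5) (1,1) (2,1) (2,2) (2,3) (2,4) (3,1) (3,2) (3,4) (4,1) (4,2) (4,3) (4,4) (5,1)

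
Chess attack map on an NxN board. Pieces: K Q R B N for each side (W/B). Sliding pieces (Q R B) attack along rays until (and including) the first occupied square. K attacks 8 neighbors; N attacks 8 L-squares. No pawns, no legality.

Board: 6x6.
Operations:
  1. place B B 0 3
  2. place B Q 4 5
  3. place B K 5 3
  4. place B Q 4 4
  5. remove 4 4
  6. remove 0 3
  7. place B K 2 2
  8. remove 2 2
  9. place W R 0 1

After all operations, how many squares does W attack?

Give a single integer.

Answer: 10

Derivation:
Op 1: place BB@(0,3)
Op 2: place BQ@(4,5)
Op 3: place BK@(5,3)
Op 4: place BQ@(4,4)
Op 5: remove (4,4)
Op 6: remove (0,3)
Op 7: place BK@(2,2)
Op 8: remove (2,2)
Op 9: place WR@(0,1)
Per-piece attacks for W:
  WR@(0,1): attacks (0,2) (0,3) (0,4) (0,5) (0,0) (1,1) (2,1) (3,1) (4,1) (5,1)
Union (10 distinct): (0,0) (0,2) (0,3) (0,4) (0,5) (1,1) (2,1) (3,1) (4,1) (5,1)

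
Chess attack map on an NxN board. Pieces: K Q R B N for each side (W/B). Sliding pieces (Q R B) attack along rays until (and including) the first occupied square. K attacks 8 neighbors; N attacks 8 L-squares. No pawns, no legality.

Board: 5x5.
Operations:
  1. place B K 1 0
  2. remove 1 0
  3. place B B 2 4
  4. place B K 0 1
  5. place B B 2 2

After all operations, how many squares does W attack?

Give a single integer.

Answer: 0

Derivation:
Op 1: place BK@(1,0)
Op 2: remove (1,0)
Op 3: place BB@(2,4)
Op 4: place BK@(0,1)
Op 5: place BB@(2,2)
Per-piece attacks for W:
Union (0 distinct): (none)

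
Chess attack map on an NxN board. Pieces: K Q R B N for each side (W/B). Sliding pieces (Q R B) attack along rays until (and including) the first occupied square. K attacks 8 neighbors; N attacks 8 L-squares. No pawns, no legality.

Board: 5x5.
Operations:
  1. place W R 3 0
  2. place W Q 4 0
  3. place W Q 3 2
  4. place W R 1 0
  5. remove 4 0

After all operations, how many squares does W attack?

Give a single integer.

Op 1: place WR@(3,0)
Op 2: place WQ@(4,0)
Op 3: place WQ@(3,2)
Op 4: place WR@(1,0)
Op 5: remove (4,0)
Per-piece attacks for W:
  WR@(1,0): attacks (1,1) (1,2) (1,3) (1,4) (2,0) (3,0) (0,0) [ray(1,0) blocked at (3,0)]
  WR@(3,0): attacks (3,1) (3,2) (4,0) (2,0) (1,0) [ray(0,1) blocked at (3,2); ray(-1,0) blocked at (1,0)]
  WQ@(3,2): attacks (3,3) (3,4) (3,1) (3,0) (4,2) (2,2) (1,2) (0,2) (4,3) (4,1) (2,3) (1,4) (2,1) (1,0) [ray(0,-1) blocked at (3,0); ray(-1,-1) blocked at (1,0)]
Union (20 distinct): (0,0) (0,2) (1,0) (1,1) (1,2) (1,3) (1,4) (2,0) (2,1) (2,2) (2,3) (3,0) (3,1) (3,2) (3,3) (3,4) (4,0) (4,1) (4,2) (4,3)

Answer: 20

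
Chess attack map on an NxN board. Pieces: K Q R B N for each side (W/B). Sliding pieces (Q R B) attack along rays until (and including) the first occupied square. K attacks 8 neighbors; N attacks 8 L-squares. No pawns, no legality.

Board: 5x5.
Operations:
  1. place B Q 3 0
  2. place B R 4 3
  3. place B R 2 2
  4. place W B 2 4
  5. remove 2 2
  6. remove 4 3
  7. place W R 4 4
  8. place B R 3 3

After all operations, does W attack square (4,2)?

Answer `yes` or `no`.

Op 1: place BQ@(3,0)
Op 2: place BR@(4,3)
Op 3: place BR@(2,2)
Op 4: place WB@(2,4)
Op 5: remove (2,2)
Op 6: remove (4,3)
Op 7: place WR@(4,4)
Op 8: place BR@(3,3)
Per-piece attacks for W:
  WB@(2,4): attacks (3,3) (1,3) (0,2) [ray(1,-1) blocked at (3,3)]
  WR@(4,4): attacks (4,3) (4,2) (4,1) (4,0) (3,4) (2,4) [ray(-1,0) blocked at (2,4)]
W attacks (4,2): yes

Answer: yes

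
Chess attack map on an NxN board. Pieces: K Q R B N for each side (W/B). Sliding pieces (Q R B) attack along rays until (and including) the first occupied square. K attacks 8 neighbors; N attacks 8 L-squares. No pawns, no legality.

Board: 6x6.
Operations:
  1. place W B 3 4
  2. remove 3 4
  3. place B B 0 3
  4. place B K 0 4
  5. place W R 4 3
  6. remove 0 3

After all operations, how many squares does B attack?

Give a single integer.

Answer: 5

Derivation:
Op 1: place WB@(3,4)
Op 2: remove (3,4)
Op 3: place BB@(0,3)
Op 4: place BK@(0,4)
Op 5: place WR@(4,3)
Op 6: remove (0,3)
Per-piece attacks for B:
  BK@(0,4): attacks (0,5) (0,3) (1,4) (1,5) (1,3)
Union (5 distinct): (0,3) (0,5) (1,3) (1,4) (1,5)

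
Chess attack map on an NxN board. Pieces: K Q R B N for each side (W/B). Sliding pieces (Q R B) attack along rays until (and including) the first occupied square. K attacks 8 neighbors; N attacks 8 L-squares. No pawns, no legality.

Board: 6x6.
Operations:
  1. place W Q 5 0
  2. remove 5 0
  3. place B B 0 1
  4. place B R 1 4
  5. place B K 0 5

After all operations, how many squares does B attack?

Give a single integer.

Op 1: place WQ@(5,0)
Op 2: remove (5,0)
Op 3: place BB@(0,1)
Op 4: place BR@(1,4)
Op 5: place BK@(0,5)
Per-piece attacks for B:
  BB@(0,1): attacks (1,2) (2,3) (3,4) (4,5) (1,0)
  BK@(0,5): attacks (0,4) (1,5) (1,4)
  BR@(1,4): attacks (1,5) (1,3) (1,2) (1,1) (1,0) (2,4) (3,4) (4,4) (5,4) (0,4)
Union (13 distinct): (0,4) (1,0) (1,1) (1,2) (1,3) (1,4) (1,5) (2,3) (2,4) (3,4) (4,4) (4,5) (5,4)

Answer: 13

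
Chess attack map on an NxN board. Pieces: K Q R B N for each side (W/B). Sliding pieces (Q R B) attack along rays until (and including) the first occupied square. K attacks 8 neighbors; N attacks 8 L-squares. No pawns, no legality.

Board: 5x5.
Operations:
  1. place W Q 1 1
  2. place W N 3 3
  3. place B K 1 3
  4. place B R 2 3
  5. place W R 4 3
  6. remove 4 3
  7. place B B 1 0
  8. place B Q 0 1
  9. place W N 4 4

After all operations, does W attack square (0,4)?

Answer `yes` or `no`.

Op 1: place WQ@(1,1)
Op 2: place WN@(3,3)
Op 3: place BK@(1,3)
Op 4: place BR@(2,3)
Op 5: place WR@(4,3)
Op 6: remove (4,3)
Op 7: place BB@(1,0)
Op 8: place BQ@(0,1)
Op 9: place WN@(4,4)
Per-piece attacks for W:
  WQ@(1,1): attacks (1,2) (1,3) (1,0) (2,1) (3,1) (4,1) (0,1) (2,2) (3,3) (2,0) (0,2) (0,0) [ray(0,1) blocked at (1,3); ray(0,-1) blocked at (1,0); ray(-1,0) blocked at (0,1); ray(1,1) blocked at (3,3)]
  WN@(3,3): attacks (1,4) (4,1) (2,1) (1,2)
  WN@(4,4): attacks (3,2) (2,3)
W attacks (0,4): no

Answer: no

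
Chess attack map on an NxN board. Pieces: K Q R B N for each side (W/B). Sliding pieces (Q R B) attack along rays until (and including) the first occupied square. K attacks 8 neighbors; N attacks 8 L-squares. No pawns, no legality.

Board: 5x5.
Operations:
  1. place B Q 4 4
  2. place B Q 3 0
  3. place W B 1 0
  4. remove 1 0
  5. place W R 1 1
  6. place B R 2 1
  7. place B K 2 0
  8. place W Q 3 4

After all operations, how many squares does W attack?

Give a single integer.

Answer: 15

Derivation:
Op 1: place BQ@(4,4)
Op 2: place BQ@(3,0)
Op 3: place WB@(1,0)
Op 4: remove (1,0)
Op 5: place WR@(1,1)
Op 6: place BR@(2,1)
Op 7: place BK@(2,0)
Op 8: place WQ@(3,4)
Per-piece attacks for W:
  WR@(1,1): attacks (1,2) (1,3) (1,4) (1,0) (2,1) (0,1) [ray(1,0) blocked at (2,1)]
  WQ@(3,4): attacks (3,3) (3,2) (3,1) (3,0) (4,4) (2,4) (1,4) (0,4) (4,3) (2,3) (1,2) (0,1) [ray(0,-1) blocked at (3,0); ray(1,0) blocked at (4,4)]
Union (15 distinct): (0,1) (0,4) (1,0) (1,2) (1,3) (1,4) (2,1) (2,3) (2,4) (3,0) (3,1) (3,2) (3,3) (4,3) (4,4)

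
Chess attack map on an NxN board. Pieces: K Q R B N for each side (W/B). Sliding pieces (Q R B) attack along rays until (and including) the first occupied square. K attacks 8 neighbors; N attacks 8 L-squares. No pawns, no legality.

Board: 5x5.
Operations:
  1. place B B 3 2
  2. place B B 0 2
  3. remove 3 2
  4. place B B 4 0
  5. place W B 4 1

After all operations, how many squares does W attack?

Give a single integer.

Answer: 4

Derivation:
Op 1: place BB@(3,2)
Op 2: place BB@(0,2)
Op 3: remove (3,2)
Op 4: place BB@(4,0)
Op 5: place WB@(4,1)
Per-piece attacks for W:
  WB@(4,1): attacks (3,2) (2,3) (1,4) (3,0)
Union (4 distinct): (1,4) (2,3) (3,0) (3,2)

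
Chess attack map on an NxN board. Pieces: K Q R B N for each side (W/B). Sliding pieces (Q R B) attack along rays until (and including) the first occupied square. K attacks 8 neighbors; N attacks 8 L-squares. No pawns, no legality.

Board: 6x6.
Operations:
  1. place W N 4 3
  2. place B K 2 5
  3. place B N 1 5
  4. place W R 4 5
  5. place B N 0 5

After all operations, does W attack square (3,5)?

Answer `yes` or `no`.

Op 1: place WN@(4,3)
Op 2: place BK@(2,5)
Op 3: place BN@(1,5)
Op 4: place WR@(4,5)
Op 5: place BN@(0,5)
Per-piece attacks for W:
  WN@(4,3): attacks (5,5) (3,5) (2,4) (5,1) (3,1) (2,2)
  WR@(4,5): attacks (4,4) (4,3) (5,5) (3,5) (2,5) [ray(0,-1) blocked at (4,3); ray(-1,0) blocked at (2,5)]
W attacks (3,5): yes

Answer: yes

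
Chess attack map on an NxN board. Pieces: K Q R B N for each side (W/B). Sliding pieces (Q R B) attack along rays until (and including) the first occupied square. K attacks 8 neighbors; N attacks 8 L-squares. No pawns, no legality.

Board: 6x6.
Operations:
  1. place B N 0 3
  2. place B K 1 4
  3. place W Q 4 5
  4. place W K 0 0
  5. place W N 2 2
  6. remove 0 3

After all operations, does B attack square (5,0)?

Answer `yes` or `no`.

Op 1: place BN@(0,3)
Op 2: place BK@(1,4)
Op 3: place WQ@(4,5)
Op 4: place WK@(0,0)
Op 5: place WN@(2,2)
Op 6: remove (0,3)
Per-piece attacks for B:
  BK@(1,4): attacks (1,5) (1,3) (2,4) (0,4) (2,5) (2,3) (0,5) (0,3)
B attacks (5,0): no

Answer: no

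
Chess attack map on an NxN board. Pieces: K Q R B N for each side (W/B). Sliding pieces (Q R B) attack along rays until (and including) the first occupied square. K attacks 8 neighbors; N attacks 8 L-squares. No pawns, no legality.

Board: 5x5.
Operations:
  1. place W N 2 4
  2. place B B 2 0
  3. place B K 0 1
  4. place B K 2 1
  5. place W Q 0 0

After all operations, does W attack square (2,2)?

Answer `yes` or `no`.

Op 1: place WN@(2,4)
Op 2: place BB@(2,0)
Op 3: place BK@(0,1)
Op 4: place BK@(2,1)
Op 5: place WQ@(0,0)
Per-piece attacks for W:
  WQ@(0,0): attacks (0,1) (1,0) (2,0) (1,1) (2,2) (3,3) (4,4) [ray(0,1) blocked at (0,1); ray(1,0) blocked at (2,0)]
  WN@(2,4): attacks (3,2) (4,3) (1,2) (0,3)
W attacks (2,2): yes

Answer: yes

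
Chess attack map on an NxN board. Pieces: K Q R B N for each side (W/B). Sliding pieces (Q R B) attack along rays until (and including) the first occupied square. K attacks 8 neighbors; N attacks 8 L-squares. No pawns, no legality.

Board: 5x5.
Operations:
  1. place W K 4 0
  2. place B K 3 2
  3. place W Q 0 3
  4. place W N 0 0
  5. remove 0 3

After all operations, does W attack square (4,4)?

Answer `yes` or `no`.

Op 1: place WK@(4,0)
Op 2: place BK@(3,2)
Op 3: place WQ@(0,3)
Op 4: place WN@(0,0)
Op 5: remove (0,3)
Per-piece attacks for W:
  WN@(0,0): attacks (1,2) (2,1)
  WK@(4,0): attacks (4,1) (3,0) (3,1)
W attacks (4,4): no

Answer: no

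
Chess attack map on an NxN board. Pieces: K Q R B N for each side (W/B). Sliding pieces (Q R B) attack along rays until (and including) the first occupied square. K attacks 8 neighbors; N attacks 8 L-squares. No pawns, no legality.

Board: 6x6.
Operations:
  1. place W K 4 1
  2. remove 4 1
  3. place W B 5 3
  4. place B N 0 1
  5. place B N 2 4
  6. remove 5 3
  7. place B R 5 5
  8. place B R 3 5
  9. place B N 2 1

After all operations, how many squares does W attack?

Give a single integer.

Op 1: place WK@(4,1)
Op 2: remove (4,1)
Op 3: place WB@(5,3)
Op 4: place BN@(0,1)
Op 5: place BN@(2,4)
Op 6: remove (5,3)
Op 7: place BR@(5,5)
Op 8: place BR@(3,5)
Op 9: place BN@(2,1)
Per-piece attacks for W:
Union (0 distinct): (none)

Answer: 0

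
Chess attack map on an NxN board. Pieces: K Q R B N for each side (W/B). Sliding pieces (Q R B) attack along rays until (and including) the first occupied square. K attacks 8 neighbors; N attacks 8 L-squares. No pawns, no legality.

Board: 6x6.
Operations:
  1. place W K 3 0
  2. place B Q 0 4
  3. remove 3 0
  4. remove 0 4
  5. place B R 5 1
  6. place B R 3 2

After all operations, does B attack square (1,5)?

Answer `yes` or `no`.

Answer: no

Derivation:
Op 1: place WK@(3,0)
Op 2: place BQ@(0,4)
Op 3: remove (3,0)
Op 4: remove (0,4)
Op 5: place BR@(5,1)
Op 6: place BR@(3,2)
Per-piece attacks for B:
  BR@(3,2): attacks (3,3) (3,4) (3,5) (3,1) (3,0) (4,2) (5,2) (2,2) (1,2) (0,2)
  BR@(5,1): attacks (5,2) (5,3) (5,4) (5,5) (5,0) (4,1) (3,1) (2,1) (1,1) (0,1)
B attacks (1,5): no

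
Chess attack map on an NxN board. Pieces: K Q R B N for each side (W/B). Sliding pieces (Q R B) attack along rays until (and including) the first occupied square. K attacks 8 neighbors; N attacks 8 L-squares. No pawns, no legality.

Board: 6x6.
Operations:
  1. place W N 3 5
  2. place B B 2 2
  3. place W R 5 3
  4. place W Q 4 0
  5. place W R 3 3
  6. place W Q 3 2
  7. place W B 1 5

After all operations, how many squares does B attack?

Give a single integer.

Op 1: place WN@(3,5)
Op 2: place BB@(2,2)
Op 3: place WR@(5,3)
Op 4: place WQ@(4,0)
Op 5: place WR@(3,3)
Op 6: place WQ@(3,2)
Op 7: place WB@(1,5)
Per-piece attacks for B:
  BB@(2,2): attacks (3,3) (3,1) (4,0) (1,3) (0,4) (1,1) (0,0) [ray(1,1) blocked at (3,3); ray(1,-1) blocked at (4,0)]
Union (7 distinct): (0,0) (0,4) (1,1) (1,3) (3,1) (3,3) (4,0)

Answer: 7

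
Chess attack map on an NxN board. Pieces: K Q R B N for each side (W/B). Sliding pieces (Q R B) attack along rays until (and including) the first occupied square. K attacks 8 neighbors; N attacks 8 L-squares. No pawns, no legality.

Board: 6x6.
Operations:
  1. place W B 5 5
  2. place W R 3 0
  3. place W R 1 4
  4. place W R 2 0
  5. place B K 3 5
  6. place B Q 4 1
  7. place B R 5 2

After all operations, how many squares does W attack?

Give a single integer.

Op 1: place WB@(5,5)
Op 2: place WR@(3,0)
Op 3: place WR@(1,4)
Op 4: place WR@(2,0)
Op 5: place BK@(3,5)
Op 6: place BQ@(4,1)
Op 7: place BR@(5,2)
Per-piece attacks for W:
  WR@(1,4): attacks (1,5) (1,3) (1,2) (1,1) (1,0) (2,4) (3,4) (4,4) (5,4) (0,4)
  WR@(2,0): attacks (2,1) (2,2) (2,3) (2,4) (2,5) (3,0) (1,0) (0,0) [ray(1,0) blocked at (3,0)]
  WR@(3,0): attacks (3,1) (3,2) (3,3) (3,4) (3,5) (4,0) (5,0) (2,0) [ray(0,1) blocked at (3,5); ray(-1,0) blocked at (2,0)]
  WB@(5,5): attacks (4,4) (3,3) (2,2) (1,1) (0,0)
Union (23 distinct): (0,0) (0,4) (1,0) (1,1) (1,2) (1,3) (1,5) (2,0) (2,1) (2,2) (2,3) (2,4) (2,5) (3,0) (3,1) (3,2) (3,3) (3,4) (3,5) (4,0) (4,4) (5,0) (5,4)

Answer: 23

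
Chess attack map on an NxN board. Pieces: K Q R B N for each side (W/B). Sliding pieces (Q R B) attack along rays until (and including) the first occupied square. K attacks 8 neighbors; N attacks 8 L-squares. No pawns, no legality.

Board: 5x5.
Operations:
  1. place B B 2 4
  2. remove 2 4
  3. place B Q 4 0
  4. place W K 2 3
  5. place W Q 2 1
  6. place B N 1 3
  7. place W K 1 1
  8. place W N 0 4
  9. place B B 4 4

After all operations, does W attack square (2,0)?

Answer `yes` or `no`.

Answer: yes

Derivation:
Op 1: place BB@(2,4)
Op 2: remove (2,4)
Op 3: place BQ@(4,0)
Op 4: place WK@(2,3)
Op 5: place WQ@(2,1)
Op 6: place BN@(1,3)
Op 7: place WK@(1,1)
Op 8: place WN@(0,4)
Op 9: place BB@(4,4)
Per-piece attacks for W:
  WN@(0,4): attacks (1,2) (2,3)
  WK@(1,1): attacks (1,2) (1,0) (2,1) (0,1) (2,2) (2,0) (0,2) (0,0)
  WQ@(2,1): attacks (2,2) (2,3) (2,0) (3,1) (4,1) (1,1) (3,2) (4,3) (3,0) (1,2) (0,3) (1,0) [ray(0,1) blocked at (2,3); ray(-1,0) blocked at (1,1)]
  WK@(2,3): attacks (2,4) (2,2) (3,3) (1,3) (3,4) (3,2) (1,4) (1,2)
W attacks (2,0): yes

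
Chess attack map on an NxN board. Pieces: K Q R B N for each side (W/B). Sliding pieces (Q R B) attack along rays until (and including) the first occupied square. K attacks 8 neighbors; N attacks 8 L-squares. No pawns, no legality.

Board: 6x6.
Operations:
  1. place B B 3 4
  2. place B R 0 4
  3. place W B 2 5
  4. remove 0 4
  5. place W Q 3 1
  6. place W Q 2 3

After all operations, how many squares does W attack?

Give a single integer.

Op 1: place BB@(3,4)
Op 2: place BR@(0,4)
Op 3: place WB@(2,5)
Op 4: remove (0,4)
Op 5: place WQ@(3,1)
Op 6: place WQ@(2,3)
Per-piece attacks for W:
  WQ@(2,3): attacks (2,4) (2,5) (2,2) (2,1) (2,0) (3,3) (4,3) (5,3) (1,3) (0,3) (3,4) (3,2) (4,1) (5,0) (1,4) (0,5) (1,2) (0,1) [ray(0,1) blocked at (2,5); ray(1,1) blocked at (3,4)]
  WB@(2,5): attacks (3,4) (1,4) (0,3) [ray(1,-1) blocked at (3,4)]
  WQ@(3,1): attacks (3,2) (3,3) (3,4) (3,0) (4,1) (5,1) (2,1) (1,1) (0,1) (4,2) (5,3) (4,0) (2,2) (1,3) (0,4) (2,0) [ray(0,1) blocked at (3,4)]
Union (24 distinct): (0,1) (0,3) (0,4) (0,5) (1,1) (1,2) (1,3) (1,4) (2,0) (2,1) (2,2) (2,4) (2,5) (3,0) (3,2) (3,3) (3,4) (4,0) (4,1) (4,2) (4,3) (5,0) (5,1) (5,3)

Answer: 24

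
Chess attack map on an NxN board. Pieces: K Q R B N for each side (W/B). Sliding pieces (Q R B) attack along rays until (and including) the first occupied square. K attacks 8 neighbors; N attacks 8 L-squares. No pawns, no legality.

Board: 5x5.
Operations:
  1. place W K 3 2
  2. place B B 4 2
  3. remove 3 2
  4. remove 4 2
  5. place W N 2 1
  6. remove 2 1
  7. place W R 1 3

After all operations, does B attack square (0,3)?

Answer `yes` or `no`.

Answer: no

Derivation:
Op 1: place WK@(3,2)
Op 2: place BB@(4,2)
Op 3: remove (3,2)
Op 4: remove (4,2)
Op 5: place WN@(2,1)
Op 6: remove (2,1)
Op 7: place WR@(1,3)
Per-piece attacks for B:
B attacks (0,3): no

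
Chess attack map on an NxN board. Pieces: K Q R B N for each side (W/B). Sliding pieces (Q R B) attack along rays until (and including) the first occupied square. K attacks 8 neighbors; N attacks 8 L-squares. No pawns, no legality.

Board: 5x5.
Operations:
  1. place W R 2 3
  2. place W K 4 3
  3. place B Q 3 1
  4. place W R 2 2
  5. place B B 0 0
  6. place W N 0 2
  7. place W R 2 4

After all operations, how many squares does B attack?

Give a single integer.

Answer: 12

Derivation:
Op 1: place WR@(2,3)
Op 2: place WK@(4,3)
Op 3: place BQ@(3,1)
Op 4: place WR@(2,2)
Op 5: place BB@(0,0)
Op 6: place WN@(0,2)
Op 7: place WR@(2,4)
Per-piece attacks for B:
  BB@(0,0): attacks (1,1) (2,2) [ray(1,1) blocked at (2,2)]
  BQ@(3,1): attacks (3,2) (3,3) (3,4) (3,0) (4,1) (2,1) (1,1) (0,1) (4,2) (4,0) (2,2) (2,0) [ray(-1,1) blocked at (2,2)]
Union (12 distinct): (0,1) (1,1) (2,0) (2,1) (2,2) (3,0) (3,2) (3,3) (3,4) (4,0) (4,1) (4,2)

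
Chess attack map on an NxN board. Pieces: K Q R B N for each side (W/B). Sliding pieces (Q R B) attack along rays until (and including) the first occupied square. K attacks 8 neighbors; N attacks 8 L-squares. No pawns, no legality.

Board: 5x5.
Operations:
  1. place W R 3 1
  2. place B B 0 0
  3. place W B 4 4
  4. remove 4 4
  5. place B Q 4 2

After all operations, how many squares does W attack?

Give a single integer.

Answer: 8

Derivation:
Op 1: place WR@(3,1)
Op 2: place BB@(0,0)
Op 3: place WB@(4,4)
Op 4: remove (4,4)
Op 5: place BQ@(4,2)
Per-piece attacks for W:
  WR@(3,1): attacks (3,2) (3,3) (3,4) (3,0) (4,1) (2,1) (1,1) (0,1)
Union (8 distinct): (0,1) (1,1) (2,1) (3,0) (3,2) (3,3) (3,4) (4,1)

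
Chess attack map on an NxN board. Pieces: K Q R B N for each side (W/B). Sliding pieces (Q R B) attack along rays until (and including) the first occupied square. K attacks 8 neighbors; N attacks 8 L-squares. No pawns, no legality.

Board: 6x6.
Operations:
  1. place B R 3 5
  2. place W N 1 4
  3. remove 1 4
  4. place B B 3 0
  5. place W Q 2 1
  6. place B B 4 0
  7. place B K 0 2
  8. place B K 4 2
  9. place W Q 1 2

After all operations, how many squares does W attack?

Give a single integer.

Answer: 25

Derivation:
Op 1: place BR@(3,5)
Op 2: place WN@(1,4)
Op 3: remove (1,4)
Op 4: place BB@(3,0)
Op 5: place WQ@(2,1)
Op 6: place BB@(4,0)
Op 7: place BK@(0,2)
Op 8: place BK@(4,2)
Op 9: place WQ@(1,2)
Per-piece attacks for W:
  WQ@(1,2): attacks (1,3) (1,4) (1,5) (1,1) (1,0) (2,2) (3,2) (4,2) (0,2) (2,3) (3,4) (4,5) (2,1) (0,3) (0,1) [ray(1,0) blocked at (4,2); ray(-1,0) blocked at (0,2); ray(1,-1) blocked at (2,1)]
  WQ@(2,1): attacks (2,2) (2,3) (2,4) (2,5) (2,0) (3,1) (4,1) (5,1) (1,1) (0,1) (3,2) (4,3) (5,4) (3,0) (1,2) (1,0) [ray(1,-1) blocked at (3,0); ray(-1,1) blocked at (1,2)]
Union (25 distinct): (0,1) (0,2) (0,3) (1,0) (1,1) (1,2) (1,3) (1,4) (1,5) (2,0) (2,1) (2,2) (2,3) (2,4) (2,5) (3,0) (3,1) (3,2) (3,4) (4,1) (4,2) (4,3) (4,5) (5,1) (5,4)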